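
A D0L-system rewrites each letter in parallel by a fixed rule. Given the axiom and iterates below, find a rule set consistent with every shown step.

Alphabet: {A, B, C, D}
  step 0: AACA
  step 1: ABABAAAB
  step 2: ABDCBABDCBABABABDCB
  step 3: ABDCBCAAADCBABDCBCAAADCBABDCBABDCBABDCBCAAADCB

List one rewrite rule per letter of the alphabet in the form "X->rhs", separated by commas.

  step 2 ⇒ step 3: ABDCBABDCBABABABDCB ⇒ AB·DCB·CA·AA·DCB·AB·DCB·CA·AA·DCB·AB·DCB·AB·DCB·AB·DCB·CA·AA·DCB
    A ↦ AB
    B ↦ DCB
    C ↦ AA
    D ↦ CA

A->AB, B->DCB, C->AA, D->CA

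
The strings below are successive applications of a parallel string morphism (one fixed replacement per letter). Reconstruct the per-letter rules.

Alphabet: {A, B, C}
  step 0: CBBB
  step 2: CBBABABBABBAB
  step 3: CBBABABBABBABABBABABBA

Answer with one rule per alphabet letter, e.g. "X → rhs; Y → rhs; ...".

  step 2 ⇒ step 3: CBBABABBABBAB ⇒ CB·BA·BA·B·BA·B·BA·BA·B·BA·BA·B·BA
    A ↦ B
    B ↦ BA
    C ↦ CB

A->B, B->BA, C->CB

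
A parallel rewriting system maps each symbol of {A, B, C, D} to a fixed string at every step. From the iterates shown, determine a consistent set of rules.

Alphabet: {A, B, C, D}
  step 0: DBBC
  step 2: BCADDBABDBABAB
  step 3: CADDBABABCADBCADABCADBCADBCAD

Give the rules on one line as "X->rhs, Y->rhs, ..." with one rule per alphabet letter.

  step 2 ⇒ step 3: BCADDBABDBABAB ⇒ CAD·D·B·AB·AB·CAD·B·CAD·AB·CAD·B·CAD·B·CAD
    A ↦ B
    B ↦ CAD
    C ↦ D
    D ↦ AB

A->B, B->CAD, C->D, D->AB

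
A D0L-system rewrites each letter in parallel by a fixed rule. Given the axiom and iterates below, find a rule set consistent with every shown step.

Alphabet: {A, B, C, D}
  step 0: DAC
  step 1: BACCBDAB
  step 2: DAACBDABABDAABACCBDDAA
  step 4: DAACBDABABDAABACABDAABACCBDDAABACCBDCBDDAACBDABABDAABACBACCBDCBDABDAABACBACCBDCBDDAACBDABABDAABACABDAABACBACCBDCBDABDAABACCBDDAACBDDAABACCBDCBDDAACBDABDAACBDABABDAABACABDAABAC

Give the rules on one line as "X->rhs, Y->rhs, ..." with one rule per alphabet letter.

  step 1 ⇒ step 2: BACCBDAB ⇒ DAA·CBD·AB·AB·DAA·BAC·CBD·DAA
    A ↦ CBD
    B ↦ DAA
    C ↦ AB
    D ↦ BAC

A->CBD, B->DAA, C->AB, D->BAC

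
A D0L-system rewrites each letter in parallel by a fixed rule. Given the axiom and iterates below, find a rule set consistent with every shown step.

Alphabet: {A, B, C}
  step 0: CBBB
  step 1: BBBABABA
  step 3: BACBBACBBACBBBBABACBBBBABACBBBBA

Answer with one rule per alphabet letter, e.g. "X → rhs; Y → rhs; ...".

A->CB, B->BA, C->BB

  step 0 ⇒ step 1: CBBB ⇒ BB·BA·BA·BA
    B ↦ BA
    C ↦ BB
    A ↦ CB  (constrained at step 1)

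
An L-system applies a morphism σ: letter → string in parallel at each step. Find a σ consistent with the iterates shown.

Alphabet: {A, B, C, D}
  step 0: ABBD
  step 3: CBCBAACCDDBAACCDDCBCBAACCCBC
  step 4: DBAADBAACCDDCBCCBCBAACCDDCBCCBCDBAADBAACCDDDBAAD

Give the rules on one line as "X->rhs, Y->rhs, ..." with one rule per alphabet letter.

A->C, B->BAA, C->D, D->CBC

  step 3 ⇒ step 4: CBCBAACCDDBAACCDDCBCBAACCCBC ⇒ D·BAA·D·BAA·C·C·D·D·CBC·CBC·BAA·C·C·D·D·CBC·CBC·D·BAA·D·BAA·C·C·D·D·D·BAA·D
    A ↦ C
    B ↦ BAA
    C ↦ D
    D ↦ CBC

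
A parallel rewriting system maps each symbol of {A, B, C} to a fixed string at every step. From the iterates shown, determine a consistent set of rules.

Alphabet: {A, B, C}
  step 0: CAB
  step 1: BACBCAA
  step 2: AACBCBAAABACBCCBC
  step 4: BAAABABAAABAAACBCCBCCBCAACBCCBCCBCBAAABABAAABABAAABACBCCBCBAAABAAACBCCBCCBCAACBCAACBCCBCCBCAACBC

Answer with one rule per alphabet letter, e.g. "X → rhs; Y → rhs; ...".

A->CBC, B->AA, C->BA

  step 1 ⇒ step 2: BACBCAA ⇒ AA·CBC·BA·AA·BA·CBC·CBC
    A ↦ CBC
    B ↦ AA
    C ↦ BA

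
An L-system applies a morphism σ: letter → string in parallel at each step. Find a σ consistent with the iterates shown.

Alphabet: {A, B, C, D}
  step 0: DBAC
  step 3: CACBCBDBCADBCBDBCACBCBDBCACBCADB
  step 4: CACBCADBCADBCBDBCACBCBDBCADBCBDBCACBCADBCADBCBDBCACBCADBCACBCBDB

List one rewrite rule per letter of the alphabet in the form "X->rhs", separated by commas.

A->CB, B->DB, C->CA, D->CB

  step 3 ⇒ step 4: CACBCBDBCADBCBDBCACBCBDBCACBCADB ⇒ CA·CB·CA·DB·CA·DB·CB·DB·CA·CB·CB·DB·CA·DB·CB·DB·CA·CB·CA·DB·CA·DB·CB·DB·CA·CB·CA·DB·CA·CB·CB·DB
    A ↦ CB
    B ↦ DB
    C ↦ CA
    D ↦ CB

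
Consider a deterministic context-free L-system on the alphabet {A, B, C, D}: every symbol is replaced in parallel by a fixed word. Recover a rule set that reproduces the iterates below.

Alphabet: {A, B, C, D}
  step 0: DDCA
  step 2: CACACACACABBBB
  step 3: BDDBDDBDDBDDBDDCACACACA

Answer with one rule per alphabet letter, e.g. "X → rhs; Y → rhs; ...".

A->D, B->CA, C->BD, D->BB

  step 2 ⇒ step 3: CACACACACABBBB ⇒ BD·D·BD·D·BD·D·BD·D·BD·D·CA·CA·CA·CA
    A ↦ D
    B ↦ CA
    C ↦ BD
    D ↦ BB  (constrained at step 0)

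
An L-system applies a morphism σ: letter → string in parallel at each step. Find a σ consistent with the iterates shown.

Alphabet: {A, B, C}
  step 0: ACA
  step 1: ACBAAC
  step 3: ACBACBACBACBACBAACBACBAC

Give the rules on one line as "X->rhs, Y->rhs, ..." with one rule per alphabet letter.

A->AC, B->CB, C->BA

  step 0 ⇒ step 1: ACA ⇒ AC·BA·AC
    A ↦ AC
    C ↦ BA
    B ↦ CB  (constrained at step 1)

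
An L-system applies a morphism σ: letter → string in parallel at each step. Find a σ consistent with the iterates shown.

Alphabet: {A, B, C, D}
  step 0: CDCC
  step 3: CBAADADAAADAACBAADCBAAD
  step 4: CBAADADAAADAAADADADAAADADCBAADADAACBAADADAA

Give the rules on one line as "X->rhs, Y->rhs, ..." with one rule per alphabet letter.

  step 3 ⇒ step 4: CBAADADAAADAACBAADCBAAD ⇒ CB·A·AD·AD·AA·AD·AA·AD·AD·AD·AA·AD·AD·CB·A·AD·AD·AA·CB·A·AD·AD·AA
    A ↦ AD
    B ↦ A
    C ↦ CB
    D ↦ AA

A->AD, B->A, C->CB, D->AA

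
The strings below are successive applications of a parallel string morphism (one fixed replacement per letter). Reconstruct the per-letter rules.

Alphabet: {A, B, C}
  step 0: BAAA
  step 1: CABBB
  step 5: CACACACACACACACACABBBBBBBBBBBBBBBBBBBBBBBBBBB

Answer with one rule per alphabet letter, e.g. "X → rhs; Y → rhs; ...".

A->B, B->CA, C->BB

  step 0 ⇒ step 1: BAAA ⇒ CA·B·B·B
    A ↦ B
    B ↦ CA
    C ↦ BB  (constrained at step 1)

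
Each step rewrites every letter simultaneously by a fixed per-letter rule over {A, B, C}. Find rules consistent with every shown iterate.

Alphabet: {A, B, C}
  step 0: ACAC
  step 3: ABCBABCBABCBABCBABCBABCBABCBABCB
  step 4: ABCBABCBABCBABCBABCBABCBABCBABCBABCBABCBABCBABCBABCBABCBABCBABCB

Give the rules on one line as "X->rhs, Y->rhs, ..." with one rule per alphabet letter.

  step 3 ⇒ step 4: ABCBABCBABCBABCBABCBABCBABCBABCB ⇒ AB·CB·AB·CB·AB·CB·AB·CB·AB·CB·AB·CB·AB·CB·AB·CB·AB·CB·AB·CB·AB·CB·AB·CB·AB·CB·AB·CB·AB·CB·AB·CB
    A ↦ AB
    B ↦ CB
    C ↦ AB

A->AB, B->CB, C->AB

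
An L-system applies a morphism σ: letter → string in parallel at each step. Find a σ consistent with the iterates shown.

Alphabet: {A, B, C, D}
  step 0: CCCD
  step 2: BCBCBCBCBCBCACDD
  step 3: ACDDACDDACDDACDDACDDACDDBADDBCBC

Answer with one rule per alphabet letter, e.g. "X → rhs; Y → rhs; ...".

A->BA, B->AC, C->DD, D->BC

  step 2 ⇒ step 3: BCBCBCBCBCBCACDD ⇒ AC·DD·AC·DD·AC·DD·AC·DD·AC·DD·AC·DD·BA·DD·BC·BC
    A ↦ BA
    B ↦ AC
    C ↦ DD
    D ↦ BC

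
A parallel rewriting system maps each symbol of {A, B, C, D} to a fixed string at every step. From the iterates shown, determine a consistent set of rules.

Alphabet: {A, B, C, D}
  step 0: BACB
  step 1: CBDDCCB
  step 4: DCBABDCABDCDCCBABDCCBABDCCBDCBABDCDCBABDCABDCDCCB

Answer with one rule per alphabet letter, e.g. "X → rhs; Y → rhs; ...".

A->D, B->CB, C->DC, D->AB

  step 0 ⇒ step 1: BACB ⇒ CB·D·DC·CB
    A ↦ D
    B ↦ CB
    C ↦ DC
    D ↦ AB  (constrained at step 1)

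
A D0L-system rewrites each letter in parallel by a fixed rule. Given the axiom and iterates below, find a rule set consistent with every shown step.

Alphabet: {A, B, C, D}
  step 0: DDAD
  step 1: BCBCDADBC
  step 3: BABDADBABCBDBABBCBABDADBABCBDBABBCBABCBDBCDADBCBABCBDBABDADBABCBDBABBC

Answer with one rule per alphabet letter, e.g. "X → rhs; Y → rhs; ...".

A->DAD, B->BAB, C->CBD, D->BC

  step 0 ⇒ step 1: DDAD ⇒ BC·BC·DAD·BC
    A ↦ DAD
    D ↦ BC
    B ↦ BAB  (constrained at step 1)
    C ↦ CBD  (constrained at step 1)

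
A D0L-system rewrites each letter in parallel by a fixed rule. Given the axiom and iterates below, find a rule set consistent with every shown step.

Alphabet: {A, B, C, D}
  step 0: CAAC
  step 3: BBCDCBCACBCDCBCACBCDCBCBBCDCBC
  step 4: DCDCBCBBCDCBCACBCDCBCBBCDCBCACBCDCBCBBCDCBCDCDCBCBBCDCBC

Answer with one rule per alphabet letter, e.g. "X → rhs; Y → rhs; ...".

A->AC, B->DC, C->BC, D->B

  step 3 ⇒ step 4: BBCDCBCACBCDCBCACBCDCBCBBCDCBC ⇒ DC·DC·BC·B·BC·DC·BC·AC·BC·DC·BC·B·BC·DC·BC·AC·BC·DC·BC·B·BC·DC·BC·DC·DC·BC·B·BC·DC·BC
    A ↦ AC
    B ↦ DC
    C ↦ BC
    D ↦ B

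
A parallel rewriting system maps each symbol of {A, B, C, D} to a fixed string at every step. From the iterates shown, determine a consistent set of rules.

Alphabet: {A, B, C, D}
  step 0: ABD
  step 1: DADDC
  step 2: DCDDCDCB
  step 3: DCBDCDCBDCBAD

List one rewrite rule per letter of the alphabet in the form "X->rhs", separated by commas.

  step 2 ⇒ step 3: DCDDCDCB ⇒ DC·B·DC·DC·B·DC·B·AD
    B ↦ AD
    C ↦ B
    D ↦ DC
  step 0 ⇒ step 1: ABD ⇒ D·AD·DC
    A ↦ D

A->D, B->AD, C->B, D->DC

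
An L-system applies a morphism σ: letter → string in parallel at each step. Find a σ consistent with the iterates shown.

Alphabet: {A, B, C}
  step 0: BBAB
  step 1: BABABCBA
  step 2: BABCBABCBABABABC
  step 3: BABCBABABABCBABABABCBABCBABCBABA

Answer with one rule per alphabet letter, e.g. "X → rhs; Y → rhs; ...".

A->BC, B->BA, C->BA

  step 2 ⇒ step 3: BABCBABCBABABABC ⇒ BA·BC·BA·BA·BA·BC·BA·BA·BA·BC·BA·BC·BA·BC·BA·BA
    A ↦ BC
    B ↦ BA
    C ↦ BA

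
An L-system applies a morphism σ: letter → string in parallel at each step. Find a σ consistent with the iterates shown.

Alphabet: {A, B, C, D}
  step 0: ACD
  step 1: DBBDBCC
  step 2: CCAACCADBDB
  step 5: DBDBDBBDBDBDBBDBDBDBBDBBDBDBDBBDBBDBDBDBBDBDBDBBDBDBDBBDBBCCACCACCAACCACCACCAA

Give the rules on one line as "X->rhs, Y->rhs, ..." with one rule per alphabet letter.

A->DBB, B->A, C->DB, D->CC

  step 1 ⇒ step 2: DBBDBCC ⇒ CC·A·A·CC·A·DB·DB
    B ↦ A
    C ↦ DB
    D ↦ CC
  step 0 ⇒ step 1: ACD ⇒ DBB·DB·CC
    A ↦ DBB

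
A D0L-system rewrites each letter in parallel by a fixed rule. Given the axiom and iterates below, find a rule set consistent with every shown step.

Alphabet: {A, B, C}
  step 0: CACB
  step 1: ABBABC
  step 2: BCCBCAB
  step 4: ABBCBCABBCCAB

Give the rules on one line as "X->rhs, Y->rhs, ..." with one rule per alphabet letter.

  step 1 ⇒ step 2: ABBABC ⇒ B·C·C·B·C·AB
    A ↦ B
    B ↦ C
    C ↦ AB

A->B, B->C, C->AB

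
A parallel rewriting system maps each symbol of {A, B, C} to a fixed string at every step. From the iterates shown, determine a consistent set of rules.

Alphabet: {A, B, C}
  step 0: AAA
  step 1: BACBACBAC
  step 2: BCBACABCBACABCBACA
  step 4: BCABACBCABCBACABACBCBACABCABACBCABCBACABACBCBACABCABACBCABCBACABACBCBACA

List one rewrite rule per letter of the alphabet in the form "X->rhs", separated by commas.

  step 1 ⇒ step 2: BACBACBAC ⇒ BC·BAC·A·BC·BAC·A·BC·BAC·A
    A ↦ BAC
    B ↦ BC
    C ↦ A

A->BAC, B->BC, C->A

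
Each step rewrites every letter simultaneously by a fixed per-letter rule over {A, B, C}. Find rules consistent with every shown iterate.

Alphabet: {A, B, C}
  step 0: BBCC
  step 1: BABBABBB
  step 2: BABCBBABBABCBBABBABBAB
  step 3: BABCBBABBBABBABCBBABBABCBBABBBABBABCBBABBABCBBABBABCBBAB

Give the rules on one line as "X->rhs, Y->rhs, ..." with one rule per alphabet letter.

  step 2 ⇒ step 3: BABCBBABBABCBBABBABBAB ⇒ BAB·CB·BAB·B·BAB·BAB·CB·BAB·BAB·CB·BAB·B·BAB·BAB·CB·BAB·BAB·CB·BAB·BAB·CB·BAB
    A ↦ CB
    B ↦ BAB
    C ↦ B

A->CB, B->BAB, C->B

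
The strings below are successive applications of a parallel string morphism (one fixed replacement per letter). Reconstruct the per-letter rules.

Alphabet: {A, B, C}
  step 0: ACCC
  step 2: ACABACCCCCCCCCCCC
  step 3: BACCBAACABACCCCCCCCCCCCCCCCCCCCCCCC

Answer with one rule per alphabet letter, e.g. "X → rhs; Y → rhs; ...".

A->BA, B->ACA, C->CC

  step 2 ⇒ step 3: ACABACCCCCCCCCCCC ⇒ BA·CC·BA·ACA·BA·CC·CC·CC·CC·CC·CC·CC·CC·CC·CC·CC·CC
    A ↦ BA
    B ↦ ACA
    C ↦ CC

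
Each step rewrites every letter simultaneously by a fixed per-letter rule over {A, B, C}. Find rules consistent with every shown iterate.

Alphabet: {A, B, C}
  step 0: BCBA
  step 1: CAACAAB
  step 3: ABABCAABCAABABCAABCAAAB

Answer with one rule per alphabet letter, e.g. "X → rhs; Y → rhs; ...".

  step 0 ⇒ step 1: BCBA ⇒ CA·A·CA·AB
    A ↦ AB
    B ↦ CA
    C ↦ A

A->AB, B->CA, C->A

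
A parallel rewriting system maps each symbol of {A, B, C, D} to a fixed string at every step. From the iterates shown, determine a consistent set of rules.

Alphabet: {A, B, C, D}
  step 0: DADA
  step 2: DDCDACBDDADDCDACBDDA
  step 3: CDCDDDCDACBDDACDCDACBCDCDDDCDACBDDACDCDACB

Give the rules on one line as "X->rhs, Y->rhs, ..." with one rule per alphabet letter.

A->ACB, B->A, C->DD, D->CD

  step 2 ⇒ step 3: DDCDACBDDADDCDACBDDA ⇒ CD·CD·DD·CD·ACB·DD·A·CD·CD·ACB·CD·CD·DD·CD·ACB·DD·A·CD·CD·ACB
    A ↦ ACB
    B ↦ A
    C ↦ DD
    D ↦ CD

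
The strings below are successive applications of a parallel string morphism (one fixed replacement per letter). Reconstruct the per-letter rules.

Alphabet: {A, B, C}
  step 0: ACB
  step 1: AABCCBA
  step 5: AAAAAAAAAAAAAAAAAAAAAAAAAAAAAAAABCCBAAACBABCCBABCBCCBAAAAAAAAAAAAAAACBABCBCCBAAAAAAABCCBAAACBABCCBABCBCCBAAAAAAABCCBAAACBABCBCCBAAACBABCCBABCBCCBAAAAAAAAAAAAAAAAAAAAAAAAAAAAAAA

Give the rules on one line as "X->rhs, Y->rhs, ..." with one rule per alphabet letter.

A->AA, B->CBA, C->BC

  step 0 ⇒ step 1: ACB ⇒ AA·BC·CBA
    A ↦ AA
    B ↦ CBA
    C ↦ BC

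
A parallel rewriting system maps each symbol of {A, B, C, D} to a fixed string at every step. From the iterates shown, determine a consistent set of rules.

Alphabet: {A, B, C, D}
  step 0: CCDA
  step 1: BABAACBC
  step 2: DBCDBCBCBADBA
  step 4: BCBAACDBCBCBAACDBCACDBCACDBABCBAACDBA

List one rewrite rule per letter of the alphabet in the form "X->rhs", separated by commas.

  step 1 ⇒ step 2: BABAACBC ⇒ D·BC·D·BC·BC·BA·D·BA
    A ↦ BC
    B ↦ D
    C ↦ BA
  step 0 ⇒ step 1: CCDA ⇒ BA·BA·AC·BC
    D ↦ AC

A->BC, B->D, C->BA, D->AC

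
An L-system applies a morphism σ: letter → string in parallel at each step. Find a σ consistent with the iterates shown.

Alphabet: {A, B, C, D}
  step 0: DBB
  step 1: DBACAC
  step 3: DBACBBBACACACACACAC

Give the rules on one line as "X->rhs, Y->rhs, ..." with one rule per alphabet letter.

A->B, B->AC, C->BB, D->DB

  step 0 ⇒ step 1: DBB ⇒ DB·AC·AC
    B ↦ AC
    D ↦ DB
    A ↦ B  (constrained at step 1)
    C ↦ BB  (constrained at step 1)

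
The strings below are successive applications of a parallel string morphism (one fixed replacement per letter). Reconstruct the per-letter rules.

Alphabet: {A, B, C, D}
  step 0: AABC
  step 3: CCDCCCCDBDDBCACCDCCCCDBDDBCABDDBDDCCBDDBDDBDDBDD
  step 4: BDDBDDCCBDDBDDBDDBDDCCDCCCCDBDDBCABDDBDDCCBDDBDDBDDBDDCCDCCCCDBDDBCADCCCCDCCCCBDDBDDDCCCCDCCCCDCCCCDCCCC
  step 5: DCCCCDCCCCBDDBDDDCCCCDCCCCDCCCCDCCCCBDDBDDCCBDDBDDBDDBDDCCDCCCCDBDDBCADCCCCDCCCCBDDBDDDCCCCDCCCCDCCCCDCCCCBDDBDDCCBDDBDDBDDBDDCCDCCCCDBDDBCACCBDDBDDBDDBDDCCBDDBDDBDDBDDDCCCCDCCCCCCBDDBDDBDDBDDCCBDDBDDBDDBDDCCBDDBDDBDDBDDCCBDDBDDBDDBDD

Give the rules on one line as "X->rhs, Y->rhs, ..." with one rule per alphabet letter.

A->BCA, B->D, C->BDD, D->CC

  step 4 ⇒ step 5: BDDBDDCCBDDBDDBDDBDDCCDCCCCDBDDBCABDDBDDCCBDDBDDBDDBDDCCDCCCCDBDDBCADCCCCDCCCCBDDBDDDCCCCDCCCCDCCCCDCCCC ⇒ D·CC·CC·D·CC·CC·BDD·BDD·D·CC·CC·D·CC·CC·D·CC·CC·D·CC·CC·BDD·BDD·CC·BDD·BDD·BDD·BDD·CC·D·CC·CC·D·BDD·BCA·D·CC·CC·D·CC·CC·BDD·BDD·D·CC·CC·D·CC·CC·D·CC·CC·D·CC·CC·BDD·BDD·CC·BDD·BDD·BDD·BDD·CC·D·CC·CC·D·BDD·BCA·CC·BDD·BDD·BDD·BDD·CC·BDD·BDD·BDD·BDD·D·CC·CC·D·CC·CC·CC·BDD·BDD·BDD·BDD·CC·BDD·BDD·BDD·BDD·CC·BDD·BDD·BDD·BDD·CC·BDD·BDD·BDD·BDD
    A ↦ BCA
    B ↦ D
    C ↦ BDD
    D ↦ CC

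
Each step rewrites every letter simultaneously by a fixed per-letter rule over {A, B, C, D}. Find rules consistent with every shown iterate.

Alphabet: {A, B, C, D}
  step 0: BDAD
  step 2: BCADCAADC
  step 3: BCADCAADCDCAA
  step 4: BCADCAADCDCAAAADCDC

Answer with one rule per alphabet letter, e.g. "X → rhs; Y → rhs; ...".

A->DC, B->BC, C->A, D->A

  step 3 ⇒ step 4: BCADCAADCDCAA ⇒ BC·A·DC·A·A·DC·DC·A·A·A·A·DC·DC
    A ↦ DC
    B ↦ BC
    C ↦ A
    D ↦ A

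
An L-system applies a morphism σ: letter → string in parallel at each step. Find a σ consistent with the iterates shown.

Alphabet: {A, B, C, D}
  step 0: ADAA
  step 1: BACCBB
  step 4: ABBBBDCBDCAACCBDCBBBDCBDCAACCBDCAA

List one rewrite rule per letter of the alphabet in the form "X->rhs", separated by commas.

A->B, B->A, C->BDC, D->ACC

  step 0 ⇒ step 1: ADAA ⇒ B·ACC·B·B
    A ↦ B
    D ↦ ACC
    B ↦ A  (constrained at step 1)
    C ↦ BDC  (constrained at step 1)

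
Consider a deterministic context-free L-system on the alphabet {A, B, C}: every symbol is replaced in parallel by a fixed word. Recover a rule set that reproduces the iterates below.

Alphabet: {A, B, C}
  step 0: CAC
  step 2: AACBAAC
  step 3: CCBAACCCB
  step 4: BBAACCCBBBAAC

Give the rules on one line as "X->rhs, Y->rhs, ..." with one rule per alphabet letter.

  step 3 ⇒ step 4: CCBAACCCB ⇒ B·B·AAC·C·C·B·B·B·AAC
    A ↦ C
    B ↦ AAC
    C ↦ B

A->C, B->AAC, C->B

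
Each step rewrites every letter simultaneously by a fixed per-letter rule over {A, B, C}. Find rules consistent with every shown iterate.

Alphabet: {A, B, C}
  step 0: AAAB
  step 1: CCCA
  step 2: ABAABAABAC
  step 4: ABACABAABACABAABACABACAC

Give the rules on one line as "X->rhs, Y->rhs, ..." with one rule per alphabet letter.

  step 1 ⇒ step 2: CCCA ⇒ ABA·ABA·ABA·C
    A ↦ C
    C ↦ ABA
  step 0 ⇒ step 1: AAAB ⇒ C·C·C·A
    B ↦ A

A->C, B->A, C->ABA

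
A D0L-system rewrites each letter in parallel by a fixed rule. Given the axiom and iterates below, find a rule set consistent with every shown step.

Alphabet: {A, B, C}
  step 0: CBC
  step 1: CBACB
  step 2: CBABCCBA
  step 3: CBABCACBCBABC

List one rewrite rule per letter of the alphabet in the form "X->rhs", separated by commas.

  step 2 ⇒ step 3: CBABCCBA ⇒ CB·A·BC·A·CB·CB·A·BC
    A ↦ BC
    B ↦ A
    C ↦ CB

A->BC, B->A, C->CB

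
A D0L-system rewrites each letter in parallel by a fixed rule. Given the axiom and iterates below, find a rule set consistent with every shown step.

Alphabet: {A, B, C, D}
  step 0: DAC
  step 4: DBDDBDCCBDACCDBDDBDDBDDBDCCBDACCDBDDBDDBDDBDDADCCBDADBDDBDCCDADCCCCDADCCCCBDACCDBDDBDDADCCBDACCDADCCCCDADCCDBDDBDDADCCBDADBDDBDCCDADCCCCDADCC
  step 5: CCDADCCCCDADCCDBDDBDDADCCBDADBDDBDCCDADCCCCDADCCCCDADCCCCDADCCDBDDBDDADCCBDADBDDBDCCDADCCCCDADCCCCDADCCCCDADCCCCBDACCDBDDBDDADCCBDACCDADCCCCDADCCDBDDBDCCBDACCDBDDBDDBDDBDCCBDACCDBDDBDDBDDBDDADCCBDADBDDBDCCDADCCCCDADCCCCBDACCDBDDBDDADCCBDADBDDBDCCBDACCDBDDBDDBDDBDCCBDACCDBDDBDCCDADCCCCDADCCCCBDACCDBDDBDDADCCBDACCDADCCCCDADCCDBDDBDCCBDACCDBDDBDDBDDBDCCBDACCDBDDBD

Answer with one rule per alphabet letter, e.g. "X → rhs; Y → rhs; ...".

A->BDA, B->DAD, C->DBD, D->CC

  step 4 ⇒ step 5: DBDDBDCCBDACCDBDDBDDBDDBDCCBDACCDBDDBDDBDDBDDADCCBDADBDDBDCCDADCCCCDADCCCCBDACCDBDDBDDADCCBDACCDADCCCCDADCCDBDDBDDADCCBDADBDDBDCCDADCCCCDADCC ⇒ CC·DAD·CC·CC·DAD·CC·DBD·DBD·DAD·CC·BDA·DBD·DBD·CC·DAD·CC·CC·DAD·CC·CC·DAD·CC·CC·DAD·CC·DBD·DBD·DAD·CC·BDA·DBD·DBD·CC·DAD·CC·CC·DAD·CC·CC·DAD·CC·CC·DAD·CC·CC·BDA·CC·DBD·DBD·DAD·CC·BDA·CC·DAD·CC·CC·DAD·CC·DBD·DBD·CC·BDA·CC·DBD·DBD·DBD·DBD·CC·BDA·CC·DBD·DBD·DBD·DBD·DAD·CC·BDA·DBD·DBD·CC·DAD·CC·CC·DAD·CC·CC·BDA·CC·DBD·DBD·DAD·CC·BDA·DBD·DBD·CC·BDA·CC·DBD·DBD·DBD·DBD·CC·BDA·CC·DBD·DBD·CC·DAD·CC·CC·DAD·CC·CC·BDA·CC·DBD·DBD·DAD·CC·BDA·CC·DAD·CC·CC·DAD·CC·DBD·DBD·CC·BDA·CC·DBD·DBD·DBD·DBD·CC·BDA·CC·DBD·DBD
    A ↦ BDA
    B ↦ DAD
    C ↦ DBD
    D ↦ CC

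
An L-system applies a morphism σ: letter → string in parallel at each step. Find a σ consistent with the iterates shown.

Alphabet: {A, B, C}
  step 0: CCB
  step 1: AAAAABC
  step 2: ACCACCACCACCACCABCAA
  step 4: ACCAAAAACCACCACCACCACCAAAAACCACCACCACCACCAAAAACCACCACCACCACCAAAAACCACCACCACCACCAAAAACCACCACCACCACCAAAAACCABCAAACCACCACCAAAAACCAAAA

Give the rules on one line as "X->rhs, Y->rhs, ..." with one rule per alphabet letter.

A->ACC, B->ABC, C->AA

  step 1 ⇒ step 2: AAAAABC ⇒ ACC·ACC·ACC·ACC·ACC·ABC·AA
    A ↦ ACC
    B ↦ ABC
    C ↦ AA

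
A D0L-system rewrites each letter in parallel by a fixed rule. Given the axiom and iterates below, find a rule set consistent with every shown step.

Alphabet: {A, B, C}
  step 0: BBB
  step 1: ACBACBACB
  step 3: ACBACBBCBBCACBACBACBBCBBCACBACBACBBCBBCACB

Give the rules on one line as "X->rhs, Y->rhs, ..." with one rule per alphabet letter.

  step 0 ⇒ step 1: BBB ⇒ ACB·ACB·ACB
    B ↦ ACB
    A ↦ B  (constrained at step 1)
    C ↦ BC  (constrained at step 1)

A->B, B->ACB, C->BC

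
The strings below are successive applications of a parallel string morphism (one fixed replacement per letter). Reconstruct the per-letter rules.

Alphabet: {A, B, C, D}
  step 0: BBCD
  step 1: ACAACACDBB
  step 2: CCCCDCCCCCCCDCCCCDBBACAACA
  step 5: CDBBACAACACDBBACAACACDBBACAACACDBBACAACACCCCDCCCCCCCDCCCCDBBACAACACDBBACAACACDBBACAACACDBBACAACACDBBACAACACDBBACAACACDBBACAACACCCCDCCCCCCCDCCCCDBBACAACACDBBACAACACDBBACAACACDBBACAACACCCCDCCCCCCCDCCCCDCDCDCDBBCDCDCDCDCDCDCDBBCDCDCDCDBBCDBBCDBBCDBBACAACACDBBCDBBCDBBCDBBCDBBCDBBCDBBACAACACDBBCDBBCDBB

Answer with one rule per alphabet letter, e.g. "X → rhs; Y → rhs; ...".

A->CCC, B->ACA, C->CD, D->BB

  step 1 ⇒ step 2: ACAACACDBB ⇒ CCC·CD·CCC·CCC·CD·CCC·CD·BB·ACA·ACA
    A ↦ CCC
    B ↦ ACA
    C ↦ CD
    D ↦ BB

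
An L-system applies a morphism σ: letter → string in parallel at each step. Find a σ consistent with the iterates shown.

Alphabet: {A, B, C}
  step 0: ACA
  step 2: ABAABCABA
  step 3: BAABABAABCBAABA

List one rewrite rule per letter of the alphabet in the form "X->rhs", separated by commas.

A->BA, B->A, C->BC

  step 2 ⇒ step 3: ABAABCABA ⇒ BA·A·BA·BA·A·BC·BA·A·BA
    A ↦ BA
    B ↦ A
    C ↦ BC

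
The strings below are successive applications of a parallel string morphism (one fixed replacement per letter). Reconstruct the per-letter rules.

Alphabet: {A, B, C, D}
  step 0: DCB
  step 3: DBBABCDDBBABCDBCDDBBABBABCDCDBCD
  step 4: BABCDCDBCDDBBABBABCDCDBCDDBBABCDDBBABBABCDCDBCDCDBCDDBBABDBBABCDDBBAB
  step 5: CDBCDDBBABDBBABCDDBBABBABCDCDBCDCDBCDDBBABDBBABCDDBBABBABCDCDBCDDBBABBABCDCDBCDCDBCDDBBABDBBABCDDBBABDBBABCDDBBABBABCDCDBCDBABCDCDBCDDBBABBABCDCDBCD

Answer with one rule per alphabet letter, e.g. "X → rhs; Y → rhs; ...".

A->B, B->CD, C->DB, D->BAB

  step 4 ⇒ step 5: BABCDCDBCDDBBABBABCDCDBCDDBBABCDDBBABBABCDCDBCDCDBCDDBBABDBBABCDDBBAB ⇒ CD·B·CD·DB·BAB·DB·BAB·CD·DB·BAB·BAB·CD·CD·B·CD·CD·B·CD·DB·BAB·DB·BAB·CD·DB·BAB·BAB·CD·CD·B·CD·DB·BAB·BAB·CD·CD·B·CD·CD·B·CD·DB·BAB·DB·BAB·CD·DB·BAB·DB·BAB·CD·DB·BAB·BAB·CD·CD·B·CD·BAB·CD·CD·B·CD·DB·BAB·BAB·CD·CD·B·CD
    A ↦ B
    B ↦ CD
    C ↦ DB
    D ↦ BAB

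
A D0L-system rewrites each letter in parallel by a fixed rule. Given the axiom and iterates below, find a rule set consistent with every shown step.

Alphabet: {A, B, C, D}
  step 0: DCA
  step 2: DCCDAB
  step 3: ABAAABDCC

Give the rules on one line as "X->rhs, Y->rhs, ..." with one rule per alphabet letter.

A->D, B->CC, C->A, D->AB

  step 2 ⇒ step 3: DCCDAB ⇒ AB·A·A·AB·D·CC
    A ↦ D
    B ↦ CC
    C ↦ A
    D ↦ AB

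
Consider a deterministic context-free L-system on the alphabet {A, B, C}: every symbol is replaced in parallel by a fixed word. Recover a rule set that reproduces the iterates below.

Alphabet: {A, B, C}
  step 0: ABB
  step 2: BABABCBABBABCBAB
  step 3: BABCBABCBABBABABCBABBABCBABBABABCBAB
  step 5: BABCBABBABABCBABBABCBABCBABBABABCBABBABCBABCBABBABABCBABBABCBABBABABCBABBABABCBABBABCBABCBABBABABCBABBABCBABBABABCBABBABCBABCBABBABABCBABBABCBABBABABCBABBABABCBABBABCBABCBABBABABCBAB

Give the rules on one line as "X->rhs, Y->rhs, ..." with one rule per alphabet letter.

A->C, B->BAB, C->BA

  step 2 ⇒ step 3: BABABCBABBABCBAB ⇒ BAB·C·BAB·C·BAB·BA·BAB·C·BAB·BAB·C·BAB·BA·BAB·C·BAB
    A ↦ C
    B ↦ BAB
    C ↦ BA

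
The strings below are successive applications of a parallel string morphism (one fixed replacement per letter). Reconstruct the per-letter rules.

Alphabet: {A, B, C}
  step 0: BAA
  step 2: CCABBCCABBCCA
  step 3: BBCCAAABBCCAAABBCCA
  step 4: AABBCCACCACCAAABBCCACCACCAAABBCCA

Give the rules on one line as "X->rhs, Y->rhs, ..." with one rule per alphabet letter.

A->CCA, B->A, C->B

  step 3 ⇒ step 4: BBCCAAABBCCAAABBCCA ⇒ A·A·B·B·CCA·CCA·CCA·A·A·B·B·CCA·CCA·CCA·A·A·B·B·CCA
    A ↦ CCA
    B ↦ A
    C ↦ B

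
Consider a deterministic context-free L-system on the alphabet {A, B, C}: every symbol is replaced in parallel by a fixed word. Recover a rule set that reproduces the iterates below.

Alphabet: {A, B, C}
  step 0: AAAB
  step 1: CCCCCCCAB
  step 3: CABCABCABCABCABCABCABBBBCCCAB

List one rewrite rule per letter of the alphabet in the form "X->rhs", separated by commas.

  step 0 ⇒ step 1: AAAB ⇒ CC·CC·CC·CAB
    A ↦ CC
    B ↦ CAB
    C ↦ B  (constrained at step 1)

A->CC, B->CAB, C->B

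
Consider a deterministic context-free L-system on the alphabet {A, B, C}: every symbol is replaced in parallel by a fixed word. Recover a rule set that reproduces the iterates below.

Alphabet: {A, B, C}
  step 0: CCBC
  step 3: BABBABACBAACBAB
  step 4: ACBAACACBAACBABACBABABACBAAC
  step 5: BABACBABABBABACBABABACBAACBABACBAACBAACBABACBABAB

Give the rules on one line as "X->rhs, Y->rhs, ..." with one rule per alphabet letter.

  step 4 ⇒ step 5: ACBAACACBAACBABACBABABACBAAC ⇒ BA·B·AC·BA·BA·B·BA·B·AC·BA·BA·B·AC·BA·AC·BA·B·AC·BA·AC·BA·AC·BA·B·AC·BA·BA·B
    A ↦ BA
    B ↦ AC
    C ↦ B

A->BA, B->AC, C->B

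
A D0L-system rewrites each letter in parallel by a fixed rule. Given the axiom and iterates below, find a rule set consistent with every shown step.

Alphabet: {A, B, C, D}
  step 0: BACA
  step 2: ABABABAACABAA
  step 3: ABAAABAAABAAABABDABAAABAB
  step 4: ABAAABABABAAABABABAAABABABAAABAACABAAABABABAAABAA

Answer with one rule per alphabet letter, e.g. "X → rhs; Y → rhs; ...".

A->AB, B->AA, C->D, D->C

  step 3 ⇒ step 4: ABAAABAAABAAABABDABAAABAB ⇒ AB·AA·AB·AB·AB·AA·AB·AB·AB·AA·AB·AB·AB·AA·AB·AA·C·AB·AA·AB·AB·AB·AA·AB·AA
    A ↦ AB
    B ↦ AA
    D ↦ C
  step 2 ⇒ step 3: ABABABAACABAA ⇒ AB·AA·AB·AA·AB·AA·AB·AB·D·AB·AA·AB·AB
    C ↦ D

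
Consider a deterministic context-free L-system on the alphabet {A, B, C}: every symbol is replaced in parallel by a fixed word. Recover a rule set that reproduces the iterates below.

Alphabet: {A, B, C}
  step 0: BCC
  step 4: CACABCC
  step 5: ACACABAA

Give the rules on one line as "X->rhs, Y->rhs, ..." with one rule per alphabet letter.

A->C, B->AB, C->A

  step 4 ⇒ step 5: CACABCC ⇒ A·C·A·C·AB·A·A
    A ↦ C
    B ↦ AB
    C ↦ A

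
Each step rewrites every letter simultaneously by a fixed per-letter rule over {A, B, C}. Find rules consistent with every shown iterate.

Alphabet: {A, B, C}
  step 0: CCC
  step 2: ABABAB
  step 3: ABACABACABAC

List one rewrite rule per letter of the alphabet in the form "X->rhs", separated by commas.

  step 2 ⇒ step 3: ABABAB ⇒ AB·AC·AB·AC·AB·AC
    A ↦ AB
    B ↦ AC
    C ↦ A  (constrained at step 0)

A->AB, B->AC, C->A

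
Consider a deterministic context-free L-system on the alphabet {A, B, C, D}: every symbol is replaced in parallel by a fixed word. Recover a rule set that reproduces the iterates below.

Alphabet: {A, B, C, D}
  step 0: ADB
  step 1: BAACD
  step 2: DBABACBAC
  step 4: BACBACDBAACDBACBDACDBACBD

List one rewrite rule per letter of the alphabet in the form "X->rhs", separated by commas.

A->BA, B->D, C->CB, D->AC

  step 1 ⇒ step 2: BAACD ⇒ D·BA·BA·CB·AC
    A ↦ BA
    B ↦ D
    C ↦ CB
    D ↦ AC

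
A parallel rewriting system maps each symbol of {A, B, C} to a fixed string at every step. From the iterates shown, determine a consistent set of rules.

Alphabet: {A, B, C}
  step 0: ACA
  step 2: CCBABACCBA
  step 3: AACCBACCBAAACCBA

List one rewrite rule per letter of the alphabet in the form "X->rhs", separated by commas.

A->BA, B->CC, C->A

  step 2 ⇒ step 3: CCBABACCBA ⇒ A·A·CC·BA·CC·BA·A·A·CC·BA
    A ↦ BA
    B ↦ CC
    C ↦ A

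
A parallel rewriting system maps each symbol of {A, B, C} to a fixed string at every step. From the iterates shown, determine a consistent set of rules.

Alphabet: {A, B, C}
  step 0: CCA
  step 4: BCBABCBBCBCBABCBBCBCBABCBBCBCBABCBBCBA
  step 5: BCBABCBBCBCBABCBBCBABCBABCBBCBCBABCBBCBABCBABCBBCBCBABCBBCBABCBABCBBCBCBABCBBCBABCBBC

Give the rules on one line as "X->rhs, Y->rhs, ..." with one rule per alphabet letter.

A->BC, B->BCB, C->A

  step 4 ⇒ step 5: BCBABCBBCBCBABCBBCBCBABCBBCBCBABCBBCBA ⇒ BCB·A·BCB·BC·BCB·A·BCB·BCB·A·BCB·A·BCB·BC·BCB·A·BCB·BCB·A·BCB·A·BCB·BC·BCB·A·BCB·BCB·A·BCB·A·BCB·BC·BCB·A·BCB·BCB·A·BCB·BC
    A ↦ BC
    B ↦ BCB
    C ↦ A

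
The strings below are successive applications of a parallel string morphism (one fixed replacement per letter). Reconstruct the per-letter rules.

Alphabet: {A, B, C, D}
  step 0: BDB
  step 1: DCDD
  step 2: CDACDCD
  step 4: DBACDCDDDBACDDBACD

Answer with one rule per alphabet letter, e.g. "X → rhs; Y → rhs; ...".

A->DB, B->D, C->A, D->CD

  step 1 ⇒ step 2: DCDD ⇒ CD·A·CD·CD
    C ↦ A
    D ↦ CD
    A ↦ DB  (constrained at step 2)
  step 0 ⇒ step 1: BDB ⇒ D·CD·D
    B ↦ D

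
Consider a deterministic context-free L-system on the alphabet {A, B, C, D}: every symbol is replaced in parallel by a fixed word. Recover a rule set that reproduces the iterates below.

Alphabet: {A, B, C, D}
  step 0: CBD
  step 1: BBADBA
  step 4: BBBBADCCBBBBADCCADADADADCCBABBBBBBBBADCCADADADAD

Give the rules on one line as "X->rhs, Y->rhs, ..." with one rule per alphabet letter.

  step 0 ⇒ step 1: CBD ⇒ BB·AD·BA
    B ↦ AD
    C ↦ BB
    D ↦ BA
    A ↦ CC  (constrained at step 1)

A->CC, B->AD, C->BB, D->BA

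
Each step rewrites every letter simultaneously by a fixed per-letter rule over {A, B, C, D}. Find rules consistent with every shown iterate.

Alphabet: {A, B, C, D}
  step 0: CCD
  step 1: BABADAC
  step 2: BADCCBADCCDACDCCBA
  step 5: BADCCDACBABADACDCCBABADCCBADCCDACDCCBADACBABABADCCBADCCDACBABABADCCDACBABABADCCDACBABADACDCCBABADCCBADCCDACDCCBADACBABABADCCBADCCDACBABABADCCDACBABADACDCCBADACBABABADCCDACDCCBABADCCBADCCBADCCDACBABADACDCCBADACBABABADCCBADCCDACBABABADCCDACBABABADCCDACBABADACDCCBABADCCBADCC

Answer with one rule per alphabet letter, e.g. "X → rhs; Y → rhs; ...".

  step 1 ⇒ step 2: BABADAC ⇒ BA·DCC·BA·DCC·DAC·DCC·BA
    A ↦ DCC
    B ↦ BA
    C ↦ BA
    D ↦ DAC

A->DCC, B->BA, C->BA, D->DAC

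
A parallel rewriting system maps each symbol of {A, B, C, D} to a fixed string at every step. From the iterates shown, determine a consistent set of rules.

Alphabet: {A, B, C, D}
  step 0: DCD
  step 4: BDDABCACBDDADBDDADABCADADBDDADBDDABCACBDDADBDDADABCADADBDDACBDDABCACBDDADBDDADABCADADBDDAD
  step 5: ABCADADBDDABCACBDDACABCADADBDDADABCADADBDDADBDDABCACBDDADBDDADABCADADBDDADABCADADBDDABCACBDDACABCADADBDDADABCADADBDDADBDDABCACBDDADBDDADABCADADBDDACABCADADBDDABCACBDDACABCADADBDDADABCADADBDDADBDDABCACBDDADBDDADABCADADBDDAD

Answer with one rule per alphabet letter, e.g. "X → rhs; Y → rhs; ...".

A->BDD, B->ABC, C->AC, D->AD

  step 4 ⇒ step 5: BDDABCACBDDADBDDADABCADADBDDADBDDABCACBDDADBDDADABCADADBDDACBDDABCACBDDADBDDADABCADADBDDAD ⇒ ABC·AD·AD·BDD·ABC·AC·BDD·AC·ABC·AD·AD·BDD·AD·ABC·AD·AD·BDD·AD·BDD·ABC·AC·BDD·AD·BDD·AD·ABC·AD·AD·BDD·AD·ABC·AD·AD·BDD·ABC·AC·BDD·AC·ABC·AD·AD·BDD·AD·ABC·AD·AD·BDD·AD·BDD·ABC·AC·BDD·AD·BDD·AD·ABC·AD·AD·BDD·AC·ABC·AD·AD·BDD·ABC·AC·BDD·AC·ABC·AD·AD·BDD·AD·ABC·AD·AD·BDD·AD·BDD·ABC·AC·BDD·AD·BDD·AD·ABC·AD·AD·BDD·AD
    A ↦ BDD
    B ↦ ABC
    C ↦ AC
    D ↦ AD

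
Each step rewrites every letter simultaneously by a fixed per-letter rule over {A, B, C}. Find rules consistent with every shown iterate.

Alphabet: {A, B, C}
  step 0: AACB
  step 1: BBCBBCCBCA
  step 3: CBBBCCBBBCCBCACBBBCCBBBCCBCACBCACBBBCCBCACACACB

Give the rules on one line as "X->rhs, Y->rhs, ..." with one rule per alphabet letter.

  step 0 ⇒ step 1: AACB ⇒ BBC·BBC·CB·CA
    A ↦ BBC
    B ↦ CA
    C ↦ CB

A->BBC, B->CA, C->CB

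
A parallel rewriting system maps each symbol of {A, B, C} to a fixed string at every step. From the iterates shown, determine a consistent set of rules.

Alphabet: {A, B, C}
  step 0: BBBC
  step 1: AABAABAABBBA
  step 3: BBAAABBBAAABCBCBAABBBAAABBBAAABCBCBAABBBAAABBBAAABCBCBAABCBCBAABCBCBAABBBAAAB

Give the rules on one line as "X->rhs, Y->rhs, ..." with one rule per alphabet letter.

  step 0 ⇒ step 1: BBBC ⇒ AAB·AAB·AAB·BBA
    B ↦ AAB
    C ↦ BBA
    A ↦ CB  (constrained at step 1)

A->CB, B->AAB, C->BBA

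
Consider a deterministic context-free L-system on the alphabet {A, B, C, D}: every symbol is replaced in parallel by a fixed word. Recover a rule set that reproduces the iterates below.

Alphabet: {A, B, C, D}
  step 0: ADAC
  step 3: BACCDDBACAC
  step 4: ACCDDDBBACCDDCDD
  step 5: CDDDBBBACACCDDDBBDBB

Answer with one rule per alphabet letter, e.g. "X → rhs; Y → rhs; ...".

  step 4 ⇒ step 5: ACCDDDBBACCDDCDD ⇒ CD·D·D·B·B·B·AC·AC·CD·D·D·B·B·D·B·B
    A ↦ CD
    B ↦ AC
    C ↦ D
    D ↦ B

A->CD, B->AC, C->D, D->B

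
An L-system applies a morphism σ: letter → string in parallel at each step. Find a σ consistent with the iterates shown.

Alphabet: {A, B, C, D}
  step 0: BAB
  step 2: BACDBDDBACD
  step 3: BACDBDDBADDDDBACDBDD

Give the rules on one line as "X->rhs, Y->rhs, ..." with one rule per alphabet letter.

  step 2 ⇒ step 3: BACDBDDBACD ⇒ BA·CD·B·DD·BA·DD·DD·BA·CD·B·DD
    A ↦ CD
    B ↦ BA
    C ↦ B
    D ↦ DD

A->CD, B->BA, C->B, D->DD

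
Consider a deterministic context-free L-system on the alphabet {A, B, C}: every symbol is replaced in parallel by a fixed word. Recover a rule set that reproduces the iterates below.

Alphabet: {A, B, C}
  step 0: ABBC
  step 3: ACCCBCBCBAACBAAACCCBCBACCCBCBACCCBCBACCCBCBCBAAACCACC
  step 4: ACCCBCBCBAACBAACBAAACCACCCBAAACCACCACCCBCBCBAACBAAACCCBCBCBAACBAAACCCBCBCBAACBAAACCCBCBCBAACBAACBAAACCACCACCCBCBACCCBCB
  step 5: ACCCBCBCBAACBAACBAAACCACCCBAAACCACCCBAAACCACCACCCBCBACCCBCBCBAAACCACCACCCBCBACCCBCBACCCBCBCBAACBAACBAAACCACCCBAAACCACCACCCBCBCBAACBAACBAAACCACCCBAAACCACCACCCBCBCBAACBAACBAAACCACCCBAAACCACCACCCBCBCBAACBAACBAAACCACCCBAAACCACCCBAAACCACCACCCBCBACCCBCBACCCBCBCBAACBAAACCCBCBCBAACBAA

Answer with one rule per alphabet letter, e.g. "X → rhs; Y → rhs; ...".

A->ACC, B->AA, C->CB

  step 4 ⇒ step 5: ACCCBCBCBAACBAACBAAACCACCCBAAACCACCACCCBCBCBAACBAAACCCBCBCBAACBAAACCCBCBCBAACBAAACCCBCBCBAACBAACBAAACCACCACCCBCBACCCBCB ⇒ ACC·CB·CB·CB·AA·CB·AA·CB·AA·ACC·ACC·CB·AA·ACC·ACC·CB·AA·ACC·ACC·ACC·CB·CB·ACC·CB·CB·CB·AA·ACC·ACC·ACC·CB·CB·ACC·CB·CB·ACC·CB·CB·CB·AA·CB·AA·CB·AA·ACC·ACC·CB·AA·ACC·ACC·ACC·CB·CB·CB·AA·CB·AA·CB·AA·ACC·ACC·CB·AA·ACC·ACC·ACC·CB·CB·CB·AA·CB·AA·CB·AA·ACC·ACC·CB·AA·ACC·ACC·ACC·CB·CB·CB·AA·CB·AA·CB·AA·ACC·ACC·CB·AA·ACC·ACC·CB·AA·ACC·ACC·ACC·CB·CB·ACC·CB·CB·ACC·CB·CB·CB·AA·CB·AA·ACC·CB·CB·CB·AA·CB·AA
    A ↦ ACC
    B ↦ AA
    C ↦ CB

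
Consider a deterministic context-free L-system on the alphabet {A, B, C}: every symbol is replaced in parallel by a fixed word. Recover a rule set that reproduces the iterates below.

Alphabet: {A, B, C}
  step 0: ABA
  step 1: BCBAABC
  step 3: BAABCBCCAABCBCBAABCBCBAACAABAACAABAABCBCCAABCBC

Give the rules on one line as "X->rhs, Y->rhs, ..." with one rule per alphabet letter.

  step 0 ⇒ step 1: ABA ⇒ BC·BAA·BC
    A ↦ BC
    B ↦ BAA
    C ↦ CAA  (constrained at step 1)

A->BC, B->BAA, C->CAA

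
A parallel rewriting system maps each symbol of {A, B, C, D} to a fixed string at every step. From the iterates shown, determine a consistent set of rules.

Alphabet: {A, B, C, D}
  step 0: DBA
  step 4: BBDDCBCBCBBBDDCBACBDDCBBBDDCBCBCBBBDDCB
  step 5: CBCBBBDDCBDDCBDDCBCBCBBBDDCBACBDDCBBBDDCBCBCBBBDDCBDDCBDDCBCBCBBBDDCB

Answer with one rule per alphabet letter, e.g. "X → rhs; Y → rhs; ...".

A->ACB, B->CB, C->DD, D->B

  step 4 ⇒ step 5: BBDDCBCBCBBBDDCBACBDDCBBBDDCBCBCBBBDDCB ⇒ CB·CB·B·B·DD·CB·DD·CB·DD·CB·CB·CB·B·B·DD·CB·ACB·DD·CB·B·B·DD·CB·CB·CB·B·B·DD·CB·DD·CB·DD·CB·CB·CB·B·B·DD·CB
    A ↦ ACB
    B ↦ CB
    C ↦ DD
    D ↦ B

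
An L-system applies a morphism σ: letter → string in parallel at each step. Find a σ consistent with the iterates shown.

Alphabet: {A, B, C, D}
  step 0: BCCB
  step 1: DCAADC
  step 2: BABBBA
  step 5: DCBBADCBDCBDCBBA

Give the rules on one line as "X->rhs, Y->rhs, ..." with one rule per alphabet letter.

A->B, B->DC, C->A, D->B

  step 1 ⇒ step 2: DCAADC ⇒ B·A·B·B·B·A
    A ↦ B
    C ↦ A
    D ↦ B
  step 0 ⇒ step 1: BCCB ⇒ DC·A·A·DC
    B ↦ DC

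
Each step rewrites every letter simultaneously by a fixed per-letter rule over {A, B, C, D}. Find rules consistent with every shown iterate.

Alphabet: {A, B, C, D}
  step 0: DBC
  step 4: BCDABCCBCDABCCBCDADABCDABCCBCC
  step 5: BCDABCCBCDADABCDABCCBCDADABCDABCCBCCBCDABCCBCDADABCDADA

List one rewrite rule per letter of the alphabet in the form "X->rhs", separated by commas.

  step 4 ⇒ step 5: BCDABCCBCDABCCBCDADABCDABCCBCC ⇒ BC·DA·B·CC·BC·DA·DA·BC·DA·B·CC·BC·DA·DA·BC·DA·B·CC·B·CC·BC·DA·B·CC·BC·DA·DA·BC·DA·DA
    A ↦ CC
    B ↦ BC
    C ↦ DA
    D ↦ B

A->CC, B->BC, C->DA, D->B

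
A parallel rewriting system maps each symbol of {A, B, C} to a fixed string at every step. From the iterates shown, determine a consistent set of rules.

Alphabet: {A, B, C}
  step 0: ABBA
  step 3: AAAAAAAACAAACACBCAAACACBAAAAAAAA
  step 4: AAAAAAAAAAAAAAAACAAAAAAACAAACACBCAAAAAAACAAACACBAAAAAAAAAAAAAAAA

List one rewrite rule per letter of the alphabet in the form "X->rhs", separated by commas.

  step 3 ⇒ step 4: AAAAAAAACAAACACBCAAACACBAAAAAAAA ⇒ AA·AA·AA·AA·AA·AA·AA·AA·CA·AA·AA·AA·CA·AA·CA·CB·CA·AA·AA·AA·CA·AA·CA·CB·AA·AA·AA·AA·AA·AA·AA·AA
    A ↦ AA
    B ↦ CB
    C ↦ CA

A->AA, B->CB, C->CA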